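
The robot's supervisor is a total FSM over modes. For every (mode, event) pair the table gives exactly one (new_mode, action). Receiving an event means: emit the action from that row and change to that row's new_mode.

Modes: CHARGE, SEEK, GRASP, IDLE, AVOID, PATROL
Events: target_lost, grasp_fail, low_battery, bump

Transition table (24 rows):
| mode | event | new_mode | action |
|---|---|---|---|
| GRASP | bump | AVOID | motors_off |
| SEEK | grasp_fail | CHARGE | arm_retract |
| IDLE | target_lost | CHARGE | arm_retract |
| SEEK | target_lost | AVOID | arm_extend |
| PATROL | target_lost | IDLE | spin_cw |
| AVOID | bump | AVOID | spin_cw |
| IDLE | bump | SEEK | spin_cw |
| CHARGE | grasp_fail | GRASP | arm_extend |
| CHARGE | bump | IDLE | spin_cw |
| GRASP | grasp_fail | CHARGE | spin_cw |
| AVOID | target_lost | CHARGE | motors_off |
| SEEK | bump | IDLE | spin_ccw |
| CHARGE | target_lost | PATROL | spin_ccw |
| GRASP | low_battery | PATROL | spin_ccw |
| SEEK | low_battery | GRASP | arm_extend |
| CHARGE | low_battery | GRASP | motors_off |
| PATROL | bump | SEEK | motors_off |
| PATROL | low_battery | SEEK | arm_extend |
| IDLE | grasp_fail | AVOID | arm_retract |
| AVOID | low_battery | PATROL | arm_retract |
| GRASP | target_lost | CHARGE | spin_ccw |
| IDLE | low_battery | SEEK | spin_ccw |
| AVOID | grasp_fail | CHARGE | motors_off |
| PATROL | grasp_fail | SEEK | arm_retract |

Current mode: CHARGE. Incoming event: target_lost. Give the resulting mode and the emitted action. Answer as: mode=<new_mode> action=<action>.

current mode = CHARGE; filter table to that mode:
  (CHARGE, grasp_fail) → (GRASP, arm_extend)
  (CHARGE, bump) → (IDLE, spin_cw)
  (CHARGE, target_lost) → (PATROL, spin_ccw)  ← event matches
  (CHARGE, low_battery) → (GRASP, motors_off)
event = target_lost selects (PATROL, spin_ccw)

mode=PATROL action=spin_ccw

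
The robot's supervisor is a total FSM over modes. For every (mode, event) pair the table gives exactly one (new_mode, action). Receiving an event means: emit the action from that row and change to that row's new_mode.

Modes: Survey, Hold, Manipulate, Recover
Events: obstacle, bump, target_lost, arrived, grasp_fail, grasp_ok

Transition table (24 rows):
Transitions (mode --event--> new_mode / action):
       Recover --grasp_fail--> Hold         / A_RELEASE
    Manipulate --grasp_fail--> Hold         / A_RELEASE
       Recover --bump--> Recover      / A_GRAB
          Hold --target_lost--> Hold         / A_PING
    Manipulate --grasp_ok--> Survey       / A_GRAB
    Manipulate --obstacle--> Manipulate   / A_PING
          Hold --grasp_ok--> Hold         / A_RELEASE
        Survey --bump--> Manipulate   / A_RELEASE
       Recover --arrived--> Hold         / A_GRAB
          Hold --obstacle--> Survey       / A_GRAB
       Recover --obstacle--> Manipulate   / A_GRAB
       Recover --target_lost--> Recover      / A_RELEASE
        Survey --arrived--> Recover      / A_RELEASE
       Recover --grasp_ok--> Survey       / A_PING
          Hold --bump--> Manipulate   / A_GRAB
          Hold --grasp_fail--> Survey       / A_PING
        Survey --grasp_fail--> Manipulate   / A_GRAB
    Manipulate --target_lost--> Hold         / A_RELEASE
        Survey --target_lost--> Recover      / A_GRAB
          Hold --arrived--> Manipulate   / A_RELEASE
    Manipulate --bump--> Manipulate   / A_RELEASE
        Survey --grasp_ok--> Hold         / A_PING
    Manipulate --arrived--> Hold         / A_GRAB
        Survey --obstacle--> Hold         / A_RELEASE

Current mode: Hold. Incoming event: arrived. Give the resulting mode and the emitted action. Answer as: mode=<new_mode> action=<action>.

mode=Manipulate action=A_RELEASE

current mode = Hold; filter table to that mode:
  (Hold, target_lost) → (Hold, A_PING)
  (Hold, grasp_ok) → (Hold, A_RELEASE)
  (Hold, obstacle) → (Survey, A_GRAB)
  (Hold, bump) → (Manipulate, A_GRAB)
  (Hold, grasp_fail) → (Survey, A_PING)
  (Hold, arrived) → (Manipulate, A_RELEASE)  ← event matches
event = arrived selects (Manipulate, A_RELEASE)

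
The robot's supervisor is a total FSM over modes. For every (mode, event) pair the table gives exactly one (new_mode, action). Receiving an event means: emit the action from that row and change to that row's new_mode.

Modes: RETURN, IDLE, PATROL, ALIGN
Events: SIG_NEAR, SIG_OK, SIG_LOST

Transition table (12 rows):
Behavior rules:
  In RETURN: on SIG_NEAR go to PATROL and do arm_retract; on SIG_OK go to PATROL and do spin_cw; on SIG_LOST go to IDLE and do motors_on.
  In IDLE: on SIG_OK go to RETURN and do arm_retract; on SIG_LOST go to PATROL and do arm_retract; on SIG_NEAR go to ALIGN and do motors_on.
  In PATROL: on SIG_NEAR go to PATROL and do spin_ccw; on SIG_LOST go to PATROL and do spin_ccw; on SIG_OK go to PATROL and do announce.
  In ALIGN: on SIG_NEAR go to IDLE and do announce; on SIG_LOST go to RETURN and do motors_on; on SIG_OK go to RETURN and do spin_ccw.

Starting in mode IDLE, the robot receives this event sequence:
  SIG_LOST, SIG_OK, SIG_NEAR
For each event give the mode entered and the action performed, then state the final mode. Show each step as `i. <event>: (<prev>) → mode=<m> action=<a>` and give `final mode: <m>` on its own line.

final mode: PATROL

1. SIG_LOST: (IDLE) → mode=PATROL action=arm_retract
2. SIG_OK: (PATROL) → mode=PATROL action=announce
3. SIG_NEAR: (PATROL) → mode=PATROL action=spin_ccw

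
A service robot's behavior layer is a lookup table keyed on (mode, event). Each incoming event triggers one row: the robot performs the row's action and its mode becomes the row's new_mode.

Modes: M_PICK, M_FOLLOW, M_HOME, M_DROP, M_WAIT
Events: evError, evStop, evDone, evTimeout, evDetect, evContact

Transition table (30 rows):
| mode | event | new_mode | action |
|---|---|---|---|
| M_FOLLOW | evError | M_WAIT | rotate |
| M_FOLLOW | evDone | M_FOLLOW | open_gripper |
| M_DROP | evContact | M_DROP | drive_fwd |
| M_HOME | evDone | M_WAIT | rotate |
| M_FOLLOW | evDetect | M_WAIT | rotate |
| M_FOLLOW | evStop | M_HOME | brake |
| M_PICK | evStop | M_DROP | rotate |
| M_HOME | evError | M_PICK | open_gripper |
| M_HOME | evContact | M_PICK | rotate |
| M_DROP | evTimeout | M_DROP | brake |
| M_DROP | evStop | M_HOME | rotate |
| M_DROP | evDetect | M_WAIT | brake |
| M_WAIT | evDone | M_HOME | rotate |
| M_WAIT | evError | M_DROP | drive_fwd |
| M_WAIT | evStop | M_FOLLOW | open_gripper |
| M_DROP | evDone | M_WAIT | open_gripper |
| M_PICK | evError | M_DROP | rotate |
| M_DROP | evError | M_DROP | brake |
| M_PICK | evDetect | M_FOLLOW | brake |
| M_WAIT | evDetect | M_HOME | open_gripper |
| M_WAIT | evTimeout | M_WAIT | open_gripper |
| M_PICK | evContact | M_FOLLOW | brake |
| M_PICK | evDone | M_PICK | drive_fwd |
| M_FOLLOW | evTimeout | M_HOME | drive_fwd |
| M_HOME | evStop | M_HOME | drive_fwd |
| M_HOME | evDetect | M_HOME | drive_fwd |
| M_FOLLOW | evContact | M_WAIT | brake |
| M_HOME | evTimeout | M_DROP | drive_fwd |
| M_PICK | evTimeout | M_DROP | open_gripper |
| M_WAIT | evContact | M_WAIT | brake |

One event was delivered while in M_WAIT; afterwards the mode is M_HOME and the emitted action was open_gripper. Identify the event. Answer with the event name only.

try evError: (M_WAIT, evError) → (M_DROP, drive_fwd)
try evStop: (M_WAIT, evStop) → (M_FOLLOW, open_gripper)
try evDone: (M_WAIT, evDone) → (M_HOME, rotate)
try evTimeout: (M_WAIT, evTimeout) → (M_WAIT, open_gripper)
try evDetect: (M_WAIT, evDetect) → (M_HOME, open_gripper)  ← matches
try evContact: (M_WAIT, evContact) → (M_WAIT, brake)

evDetect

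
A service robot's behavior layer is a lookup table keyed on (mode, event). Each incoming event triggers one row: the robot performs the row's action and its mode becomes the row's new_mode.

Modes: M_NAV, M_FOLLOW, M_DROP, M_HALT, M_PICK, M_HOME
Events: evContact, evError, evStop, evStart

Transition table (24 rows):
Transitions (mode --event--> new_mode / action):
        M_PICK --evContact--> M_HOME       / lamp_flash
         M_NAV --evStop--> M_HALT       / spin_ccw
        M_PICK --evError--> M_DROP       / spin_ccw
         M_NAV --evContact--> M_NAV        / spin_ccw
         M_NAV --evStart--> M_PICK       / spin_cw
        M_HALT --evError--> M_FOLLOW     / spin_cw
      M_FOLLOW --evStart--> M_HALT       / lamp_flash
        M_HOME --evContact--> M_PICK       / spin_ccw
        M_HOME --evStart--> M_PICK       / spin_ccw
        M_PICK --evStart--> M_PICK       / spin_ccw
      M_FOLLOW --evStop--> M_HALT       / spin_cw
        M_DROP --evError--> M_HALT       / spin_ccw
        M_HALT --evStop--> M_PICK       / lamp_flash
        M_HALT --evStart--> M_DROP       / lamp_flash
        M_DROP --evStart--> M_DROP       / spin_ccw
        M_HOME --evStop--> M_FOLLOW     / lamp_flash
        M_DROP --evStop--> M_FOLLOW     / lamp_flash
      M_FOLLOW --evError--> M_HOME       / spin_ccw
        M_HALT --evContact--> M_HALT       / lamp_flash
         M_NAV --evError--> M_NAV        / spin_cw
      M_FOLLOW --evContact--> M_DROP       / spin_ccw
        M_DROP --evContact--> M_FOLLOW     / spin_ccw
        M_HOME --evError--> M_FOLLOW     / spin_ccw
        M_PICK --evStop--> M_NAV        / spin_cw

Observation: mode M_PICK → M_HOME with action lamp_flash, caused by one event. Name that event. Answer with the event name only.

try evContact: (M_PICK, evContact) → (M_HOME, lamp_flash)  ← matches
try evError: (M_PICK, evError) → (M_DROP, spin_ccw)
try evStop: (M_PICK, evStop) → (M_NAV, spin_cw)
try evStart: (M_PICK, evStart) → (M_PICK, spin_ccw)

evContact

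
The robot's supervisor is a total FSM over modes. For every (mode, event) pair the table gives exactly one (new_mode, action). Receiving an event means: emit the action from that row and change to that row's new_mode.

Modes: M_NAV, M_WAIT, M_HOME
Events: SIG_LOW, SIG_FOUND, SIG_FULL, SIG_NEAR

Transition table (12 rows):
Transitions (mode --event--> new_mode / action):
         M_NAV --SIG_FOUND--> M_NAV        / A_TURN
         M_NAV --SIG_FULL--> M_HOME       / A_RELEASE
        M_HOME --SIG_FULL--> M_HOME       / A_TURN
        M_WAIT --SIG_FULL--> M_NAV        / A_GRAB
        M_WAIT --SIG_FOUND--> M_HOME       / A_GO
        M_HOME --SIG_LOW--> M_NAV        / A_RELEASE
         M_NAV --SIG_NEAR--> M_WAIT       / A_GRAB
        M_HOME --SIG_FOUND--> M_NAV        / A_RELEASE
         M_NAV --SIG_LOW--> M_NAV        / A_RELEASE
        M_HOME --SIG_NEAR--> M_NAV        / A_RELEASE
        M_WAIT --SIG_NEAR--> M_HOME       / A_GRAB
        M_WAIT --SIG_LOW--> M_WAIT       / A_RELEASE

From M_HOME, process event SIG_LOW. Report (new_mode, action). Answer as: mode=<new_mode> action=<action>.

mode=M_NAV action=A_RELEASE

current mode = M_HOME; filter table to that mode:
  (M_HOME, SIG_FULL) → (M_HOME, A_TURN)
  (M_HOME, SIG_LOW) → (M_NAV, A_RELEASE)  ← event matches
  (M_HOME, SIG_FOUND) → (M_NAV, A_RELEASE)
  (M_HOME, SIG_NEAR) → (M_NAV, A_RELEASE)
event = SIG_LOW selects (M_NAV, A_RELEASE)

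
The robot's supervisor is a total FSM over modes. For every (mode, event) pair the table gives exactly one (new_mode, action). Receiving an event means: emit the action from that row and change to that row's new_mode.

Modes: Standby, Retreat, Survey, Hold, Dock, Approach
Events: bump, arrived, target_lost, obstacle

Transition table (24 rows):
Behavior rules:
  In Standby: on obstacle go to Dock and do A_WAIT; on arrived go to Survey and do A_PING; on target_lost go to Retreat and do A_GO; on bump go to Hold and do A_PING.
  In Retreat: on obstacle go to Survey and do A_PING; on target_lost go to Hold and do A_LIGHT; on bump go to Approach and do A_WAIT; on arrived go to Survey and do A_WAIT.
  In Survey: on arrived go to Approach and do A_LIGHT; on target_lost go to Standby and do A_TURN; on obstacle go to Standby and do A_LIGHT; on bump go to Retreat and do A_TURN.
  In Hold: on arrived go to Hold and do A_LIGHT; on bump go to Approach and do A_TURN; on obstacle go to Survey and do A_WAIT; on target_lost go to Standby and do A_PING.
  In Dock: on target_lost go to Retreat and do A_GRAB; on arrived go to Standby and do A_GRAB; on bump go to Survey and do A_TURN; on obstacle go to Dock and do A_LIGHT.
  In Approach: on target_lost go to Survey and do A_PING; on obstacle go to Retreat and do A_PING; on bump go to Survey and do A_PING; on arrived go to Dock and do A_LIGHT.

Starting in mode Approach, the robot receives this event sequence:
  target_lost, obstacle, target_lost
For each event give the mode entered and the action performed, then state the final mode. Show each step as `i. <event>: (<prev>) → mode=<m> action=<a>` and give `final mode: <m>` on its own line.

1. target_lost: (Approach) → mode=Survey action=A_PING
2. obstacle: (Survey) → mode=Standby action=A_LIGHT
3. target_lost: (Standby) → mode=Retreat action=A_GO

final mode: Retreat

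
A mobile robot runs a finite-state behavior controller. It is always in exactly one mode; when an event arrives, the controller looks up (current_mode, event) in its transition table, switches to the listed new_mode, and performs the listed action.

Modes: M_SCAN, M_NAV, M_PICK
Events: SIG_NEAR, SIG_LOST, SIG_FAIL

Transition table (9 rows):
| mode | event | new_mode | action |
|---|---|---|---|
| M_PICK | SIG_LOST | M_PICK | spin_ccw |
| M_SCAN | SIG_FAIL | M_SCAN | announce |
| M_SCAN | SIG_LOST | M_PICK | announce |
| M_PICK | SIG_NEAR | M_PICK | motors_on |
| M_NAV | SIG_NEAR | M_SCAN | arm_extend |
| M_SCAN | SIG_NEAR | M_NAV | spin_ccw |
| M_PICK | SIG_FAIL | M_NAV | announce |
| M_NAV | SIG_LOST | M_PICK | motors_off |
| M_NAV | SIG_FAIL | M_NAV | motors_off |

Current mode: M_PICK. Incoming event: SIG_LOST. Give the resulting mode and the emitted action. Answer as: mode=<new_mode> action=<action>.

mode=M_PICK action=spin_ccw

current mode = M_PICK; filter table to that mode:
  (M_PICK, SIG_LOST) → (M_PICK, spin_ccw)  ← event matches
  (M_PICK, SIG_NEAR) → (M_PICK, motors_on)
  (M_PICK, SIG_FAIL) → (M_NAV, announce)
event = SIG_LOST selects (M_PICK, spin_ccw)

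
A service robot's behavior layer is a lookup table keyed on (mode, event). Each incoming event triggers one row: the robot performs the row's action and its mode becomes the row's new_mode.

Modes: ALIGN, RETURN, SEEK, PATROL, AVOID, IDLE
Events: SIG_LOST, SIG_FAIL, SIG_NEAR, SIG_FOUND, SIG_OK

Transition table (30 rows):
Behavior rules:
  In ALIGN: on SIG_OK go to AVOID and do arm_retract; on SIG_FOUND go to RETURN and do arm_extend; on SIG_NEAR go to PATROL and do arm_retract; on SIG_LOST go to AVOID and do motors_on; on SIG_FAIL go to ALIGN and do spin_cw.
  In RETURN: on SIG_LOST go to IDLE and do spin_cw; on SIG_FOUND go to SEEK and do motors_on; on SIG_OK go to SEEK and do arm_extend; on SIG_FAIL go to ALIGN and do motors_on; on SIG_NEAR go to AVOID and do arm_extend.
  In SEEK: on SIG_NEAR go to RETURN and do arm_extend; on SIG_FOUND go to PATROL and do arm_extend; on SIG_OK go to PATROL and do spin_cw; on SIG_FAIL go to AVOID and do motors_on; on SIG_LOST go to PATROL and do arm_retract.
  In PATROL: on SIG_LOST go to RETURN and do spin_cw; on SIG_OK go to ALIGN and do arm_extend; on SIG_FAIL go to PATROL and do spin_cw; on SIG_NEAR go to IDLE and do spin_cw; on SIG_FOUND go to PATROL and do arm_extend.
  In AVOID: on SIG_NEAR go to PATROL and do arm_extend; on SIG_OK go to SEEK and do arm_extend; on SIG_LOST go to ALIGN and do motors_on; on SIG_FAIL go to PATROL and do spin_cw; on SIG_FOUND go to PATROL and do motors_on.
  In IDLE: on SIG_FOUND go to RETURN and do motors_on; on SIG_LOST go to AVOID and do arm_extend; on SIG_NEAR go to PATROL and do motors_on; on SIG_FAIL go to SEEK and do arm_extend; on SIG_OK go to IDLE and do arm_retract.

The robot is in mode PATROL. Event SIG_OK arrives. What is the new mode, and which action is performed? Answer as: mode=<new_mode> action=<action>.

mode=ALIGN action=arm_extend

current mode = PATROL; filter table to that mode:
  (PATROL, SIG_LOST) → (RETURN, spin_cw)
  (PATROL, SIG_OK) → (ALIGN, arm_extend)  ← event matches
  (PATROL, SIG_FAIL) → (PATROL, spin_cw)
  (PATROL, SIG_NEAR) → (IDLE, spin_cw)
  (PATROL, SIG_FOUND) → (PATROL, arm_extend)
event = SIG_OK selects (ALIGN, arm_extend)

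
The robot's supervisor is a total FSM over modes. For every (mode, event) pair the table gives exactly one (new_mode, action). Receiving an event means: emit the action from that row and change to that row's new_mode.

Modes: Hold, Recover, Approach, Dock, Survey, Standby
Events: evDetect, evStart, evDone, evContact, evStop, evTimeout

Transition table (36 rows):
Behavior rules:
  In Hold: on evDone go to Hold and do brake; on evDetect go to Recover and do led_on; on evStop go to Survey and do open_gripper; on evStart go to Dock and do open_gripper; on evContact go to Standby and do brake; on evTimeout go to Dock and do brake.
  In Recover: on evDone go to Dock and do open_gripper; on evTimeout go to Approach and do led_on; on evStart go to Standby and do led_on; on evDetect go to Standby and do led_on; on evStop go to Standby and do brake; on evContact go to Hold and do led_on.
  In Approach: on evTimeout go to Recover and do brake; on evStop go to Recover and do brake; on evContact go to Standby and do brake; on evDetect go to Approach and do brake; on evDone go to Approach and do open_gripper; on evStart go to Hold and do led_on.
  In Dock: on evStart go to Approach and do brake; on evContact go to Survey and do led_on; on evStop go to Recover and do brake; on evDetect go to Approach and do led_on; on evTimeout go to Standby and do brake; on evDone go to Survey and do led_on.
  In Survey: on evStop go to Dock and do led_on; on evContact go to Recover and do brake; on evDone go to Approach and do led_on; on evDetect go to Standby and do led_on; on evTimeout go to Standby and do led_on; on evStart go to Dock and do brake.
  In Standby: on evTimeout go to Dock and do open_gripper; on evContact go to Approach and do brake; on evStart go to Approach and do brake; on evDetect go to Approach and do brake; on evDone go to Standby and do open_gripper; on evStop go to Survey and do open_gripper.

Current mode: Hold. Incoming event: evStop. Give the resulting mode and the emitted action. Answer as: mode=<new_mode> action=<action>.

mode=Survey action=open_gripper

current mode = Hold; filter table to that mode:
  (Hold, evDone) → (Hold, brake)
  (Hold, evDetect) → (Recover, led_on)
  (Hold, evStop) → (Survey, open_gripper)  ← event matches
  (Hold, evStart) → (Dock, open_gripper)
  (Hold, evContact) → (Standby, brake)
  (Hold, evTimeout) → (Dock, brake)
event = evStop selects (Survey, open_gripper)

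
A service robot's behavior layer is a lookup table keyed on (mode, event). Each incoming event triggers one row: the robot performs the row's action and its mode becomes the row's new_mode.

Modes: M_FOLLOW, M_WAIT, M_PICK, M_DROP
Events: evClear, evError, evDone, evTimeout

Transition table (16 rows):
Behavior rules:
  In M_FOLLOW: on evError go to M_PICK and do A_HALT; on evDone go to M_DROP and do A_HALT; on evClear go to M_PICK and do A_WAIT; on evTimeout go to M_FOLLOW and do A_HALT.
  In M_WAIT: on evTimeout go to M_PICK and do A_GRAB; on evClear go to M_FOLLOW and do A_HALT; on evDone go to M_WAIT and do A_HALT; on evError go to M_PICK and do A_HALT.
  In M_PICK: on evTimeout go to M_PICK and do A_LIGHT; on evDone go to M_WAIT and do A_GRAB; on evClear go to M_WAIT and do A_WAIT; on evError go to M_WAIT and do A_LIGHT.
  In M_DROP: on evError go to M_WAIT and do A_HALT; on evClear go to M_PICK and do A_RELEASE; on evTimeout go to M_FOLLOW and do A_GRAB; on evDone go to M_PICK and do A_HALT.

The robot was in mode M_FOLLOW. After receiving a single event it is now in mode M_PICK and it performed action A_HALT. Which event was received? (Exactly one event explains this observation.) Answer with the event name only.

evError

try evClear: (M_FOLLOW, evClear) → (M_PICK, A_WAIT)
try evError: (M_FOLLOW, evError) → (M_PICK, A_HALT)  ← matches
try evDone: (M_FOLLOW, evDone) → (M_DROP, A_HALT)
try evTimeout: (M_FOLLOW, evTimeout) → (M_FOLLOW, A_HALT)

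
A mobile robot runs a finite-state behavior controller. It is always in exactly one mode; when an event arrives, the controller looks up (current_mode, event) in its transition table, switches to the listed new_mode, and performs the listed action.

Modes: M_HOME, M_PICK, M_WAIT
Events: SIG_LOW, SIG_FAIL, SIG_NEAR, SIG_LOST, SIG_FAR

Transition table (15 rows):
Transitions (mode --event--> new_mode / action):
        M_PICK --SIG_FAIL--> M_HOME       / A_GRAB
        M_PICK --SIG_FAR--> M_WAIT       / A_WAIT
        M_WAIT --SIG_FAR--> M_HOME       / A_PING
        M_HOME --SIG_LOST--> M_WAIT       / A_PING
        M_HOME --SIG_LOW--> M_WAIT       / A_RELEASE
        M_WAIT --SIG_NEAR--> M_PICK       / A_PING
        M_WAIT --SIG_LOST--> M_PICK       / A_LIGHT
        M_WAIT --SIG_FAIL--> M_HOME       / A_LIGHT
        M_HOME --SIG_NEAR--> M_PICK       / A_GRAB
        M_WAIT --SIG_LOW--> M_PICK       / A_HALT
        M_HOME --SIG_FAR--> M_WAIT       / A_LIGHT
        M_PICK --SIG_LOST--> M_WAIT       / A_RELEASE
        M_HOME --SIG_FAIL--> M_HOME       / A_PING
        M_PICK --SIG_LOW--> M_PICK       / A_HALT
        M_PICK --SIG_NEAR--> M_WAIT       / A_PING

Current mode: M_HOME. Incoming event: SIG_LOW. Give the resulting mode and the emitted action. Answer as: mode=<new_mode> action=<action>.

mode=M_WAIT action=A_RELEASE

current mode = M_HOME; filter table to that mode:
  (M_HOME, SIG_LOST) → (M_WAIT, A_PING)
  (M_HOME, SIG_LOW) → (M_WAIT, A_RELEASE)  ← event matches
  (M_HOME, SIG_NEAR) → (M_PICK, A_GRAB)
  (M_HOME, SIG_FAR) → (M_WAIT, A_LIGHT)
  (M_HOME, SIG_FAIL) → (M_HOME, A_PING)
event = SIG_LOW selects (M_WAIT, A_RELEASE)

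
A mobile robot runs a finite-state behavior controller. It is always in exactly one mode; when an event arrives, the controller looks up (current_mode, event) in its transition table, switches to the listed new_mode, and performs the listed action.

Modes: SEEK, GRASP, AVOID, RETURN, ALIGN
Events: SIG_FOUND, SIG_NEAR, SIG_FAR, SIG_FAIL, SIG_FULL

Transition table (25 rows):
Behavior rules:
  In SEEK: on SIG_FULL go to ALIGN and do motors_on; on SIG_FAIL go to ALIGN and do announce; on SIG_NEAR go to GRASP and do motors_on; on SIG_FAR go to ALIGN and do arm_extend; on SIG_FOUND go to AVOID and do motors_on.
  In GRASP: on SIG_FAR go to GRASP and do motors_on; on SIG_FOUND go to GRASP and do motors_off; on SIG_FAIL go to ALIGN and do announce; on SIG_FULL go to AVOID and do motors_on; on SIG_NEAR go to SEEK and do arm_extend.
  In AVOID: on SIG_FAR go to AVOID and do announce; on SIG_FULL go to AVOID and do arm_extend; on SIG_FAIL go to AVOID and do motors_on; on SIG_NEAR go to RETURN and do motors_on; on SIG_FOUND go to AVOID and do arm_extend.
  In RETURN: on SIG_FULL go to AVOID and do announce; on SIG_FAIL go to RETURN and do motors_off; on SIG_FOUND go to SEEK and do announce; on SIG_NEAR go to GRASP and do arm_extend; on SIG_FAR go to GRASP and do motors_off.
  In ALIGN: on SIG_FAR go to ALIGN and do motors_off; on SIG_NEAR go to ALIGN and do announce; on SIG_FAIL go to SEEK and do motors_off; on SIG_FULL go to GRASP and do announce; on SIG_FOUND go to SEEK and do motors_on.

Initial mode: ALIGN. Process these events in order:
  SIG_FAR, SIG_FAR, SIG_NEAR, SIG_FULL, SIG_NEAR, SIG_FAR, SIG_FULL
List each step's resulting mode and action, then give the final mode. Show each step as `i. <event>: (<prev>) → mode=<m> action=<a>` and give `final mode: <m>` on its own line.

1. SIG_FAR: (ALIGN) → mode=ALIGN action=motors_off
2. SIG_FAR: (ALIGN) → mode=ALIGN action=motors_off
3. SIG_NEAR: (ALIGN) → mode=ALIGN action=announce
4. SIG_FULL: (ALIGN) → mode=GRASP action=announce
5. SIG_NEAR: (GRASP) → mode=SEEK action=arm_extend
6. SIG_FAR: (SEEK) → mode=ALIGN action=arm_extend
7. SIG_FULL: (ALIGN) → mode=GRASP action=announce

final mode: GRASP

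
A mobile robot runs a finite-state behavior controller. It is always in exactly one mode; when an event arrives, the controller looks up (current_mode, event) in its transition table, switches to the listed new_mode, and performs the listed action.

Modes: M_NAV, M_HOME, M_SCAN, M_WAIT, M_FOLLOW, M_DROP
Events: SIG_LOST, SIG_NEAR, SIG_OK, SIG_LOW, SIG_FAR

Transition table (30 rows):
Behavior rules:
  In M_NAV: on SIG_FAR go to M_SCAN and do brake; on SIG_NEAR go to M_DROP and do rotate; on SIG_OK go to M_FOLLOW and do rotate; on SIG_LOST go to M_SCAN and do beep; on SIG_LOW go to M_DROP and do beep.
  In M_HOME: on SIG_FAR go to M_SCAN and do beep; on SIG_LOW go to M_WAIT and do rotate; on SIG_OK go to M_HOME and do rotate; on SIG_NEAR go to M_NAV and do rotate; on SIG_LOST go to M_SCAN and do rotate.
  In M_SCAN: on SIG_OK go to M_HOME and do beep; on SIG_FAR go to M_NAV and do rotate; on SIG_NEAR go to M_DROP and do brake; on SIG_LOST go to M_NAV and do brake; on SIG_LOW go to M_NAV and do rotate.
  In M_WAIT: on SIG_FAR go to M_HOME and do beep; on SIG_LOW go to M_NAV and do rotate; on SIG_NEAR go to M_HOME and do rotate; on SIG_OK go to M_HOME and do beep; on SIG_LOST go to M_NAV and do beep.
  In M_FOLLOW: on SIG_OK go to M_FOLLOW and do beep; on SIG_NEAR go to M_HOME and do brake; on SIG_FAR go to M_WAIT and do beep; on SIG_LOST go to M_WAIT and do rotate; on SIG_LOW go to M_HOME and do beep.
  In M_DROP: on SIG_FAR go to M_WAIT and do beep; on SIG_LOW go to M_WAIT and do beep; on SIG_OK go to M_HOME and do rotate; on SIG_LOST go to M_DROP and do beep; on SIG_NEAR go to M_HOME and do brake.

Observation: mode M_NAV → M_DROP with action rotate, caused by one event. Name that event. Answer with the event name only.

try SIG_LOST: (M_NAV, SIG_LOST) → (M_SCAN, beep)
try SIG_NEAR: (M_NAV, SIG_NEAR) → (M_DROP, rotate)  ← matches
try SIG_OK: (M_NAV, SIG_OK) → (M_FOLLOW, rotate)
try SIG_LOW: (M_NAV, SIG_LOW) → (M_DROP, beep)
try SIG_FAR: (M_NAV, SIG_FAR) → (M_SCAN, brake)

SIG_NEAR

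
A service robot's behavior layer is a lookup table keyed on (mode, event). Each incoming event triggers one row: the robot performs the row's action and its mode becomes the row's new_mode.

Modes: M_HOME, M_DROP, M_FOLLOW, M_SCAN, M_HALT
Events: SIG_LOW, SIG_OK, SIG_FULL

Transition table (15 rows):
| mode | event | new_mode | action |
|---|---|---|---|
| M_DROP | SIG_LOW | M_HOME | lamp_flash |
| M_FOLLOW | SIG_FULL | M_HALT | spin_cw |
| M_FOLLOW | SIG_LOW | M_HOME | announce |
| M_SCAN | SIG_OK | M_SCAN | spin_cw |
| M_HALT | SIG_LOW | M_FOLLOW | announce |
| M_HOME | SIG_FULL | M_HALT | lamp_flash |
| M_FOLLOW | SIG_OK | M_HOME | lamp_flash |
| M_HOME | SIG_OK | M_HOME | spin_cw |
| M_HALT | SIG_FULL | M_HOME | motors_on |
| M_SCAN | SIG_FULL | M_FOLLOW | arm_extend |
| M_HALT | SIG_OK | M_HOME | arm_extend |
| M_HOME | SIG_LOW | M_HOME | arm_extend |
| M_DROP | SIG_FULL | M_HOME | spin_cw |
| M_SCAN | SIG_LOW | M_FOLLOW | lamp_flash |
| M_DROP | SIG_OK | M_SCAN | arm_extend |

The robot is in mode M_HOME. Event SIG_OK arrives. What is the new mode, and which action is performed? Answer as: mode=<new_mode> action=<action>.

current mode = M_HOME; filter table to that mode:
  (M_HOME, SIG_FULL) → (M_HALT, lamp_flash)
  (M_HOME, SIG_OK) → (M_HOME, spin_cw)  ← event matches
  (M_HOME, SIG_LOW) → (M_HOME, arm_extend)
event = SIG_OK selects (M_HOME, spin_cw)

mode=M_HOME action=spin_cw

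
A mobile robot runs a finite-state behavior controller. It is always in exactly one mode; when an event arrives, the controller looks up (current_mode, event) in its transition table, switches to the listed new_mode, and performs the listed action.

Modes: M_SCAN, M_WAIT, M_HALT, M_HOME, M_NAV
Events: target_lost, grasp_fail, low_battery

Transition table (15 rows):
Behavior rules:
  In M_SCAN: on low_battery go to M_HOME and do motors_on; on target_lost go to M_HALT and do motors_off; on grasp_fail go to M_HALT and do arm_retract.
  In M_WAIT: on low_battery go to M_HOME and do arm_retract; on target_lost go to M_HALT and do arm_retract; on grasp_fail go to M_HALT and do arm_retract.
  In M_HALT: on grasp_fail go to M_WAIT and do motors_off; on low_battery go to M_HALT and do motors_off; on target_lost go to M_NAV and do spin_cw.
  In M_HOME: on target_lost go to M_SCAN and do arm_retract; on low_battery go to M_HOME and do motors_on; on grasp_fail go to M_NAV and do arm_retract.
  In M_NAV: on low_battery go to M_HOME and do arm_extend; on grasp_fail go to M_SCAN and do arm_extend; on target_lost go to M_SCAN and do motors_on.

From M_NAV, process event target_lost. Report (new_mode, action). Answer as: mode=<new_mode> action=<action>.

mode=M_SCAN action=motors_on

current mode = M_NAV; filter table to that mode:
  (M_NAV, low_battery) → (M_HOME, arm_extend)
  (M_NAV, grasp_fail) → (M_SCAN, arm_extend)
  (M_NAV, target_lost) → (M_SCAN, motors_on)  ← event matches
event = target_lost selects (M_SCAN, motors_on)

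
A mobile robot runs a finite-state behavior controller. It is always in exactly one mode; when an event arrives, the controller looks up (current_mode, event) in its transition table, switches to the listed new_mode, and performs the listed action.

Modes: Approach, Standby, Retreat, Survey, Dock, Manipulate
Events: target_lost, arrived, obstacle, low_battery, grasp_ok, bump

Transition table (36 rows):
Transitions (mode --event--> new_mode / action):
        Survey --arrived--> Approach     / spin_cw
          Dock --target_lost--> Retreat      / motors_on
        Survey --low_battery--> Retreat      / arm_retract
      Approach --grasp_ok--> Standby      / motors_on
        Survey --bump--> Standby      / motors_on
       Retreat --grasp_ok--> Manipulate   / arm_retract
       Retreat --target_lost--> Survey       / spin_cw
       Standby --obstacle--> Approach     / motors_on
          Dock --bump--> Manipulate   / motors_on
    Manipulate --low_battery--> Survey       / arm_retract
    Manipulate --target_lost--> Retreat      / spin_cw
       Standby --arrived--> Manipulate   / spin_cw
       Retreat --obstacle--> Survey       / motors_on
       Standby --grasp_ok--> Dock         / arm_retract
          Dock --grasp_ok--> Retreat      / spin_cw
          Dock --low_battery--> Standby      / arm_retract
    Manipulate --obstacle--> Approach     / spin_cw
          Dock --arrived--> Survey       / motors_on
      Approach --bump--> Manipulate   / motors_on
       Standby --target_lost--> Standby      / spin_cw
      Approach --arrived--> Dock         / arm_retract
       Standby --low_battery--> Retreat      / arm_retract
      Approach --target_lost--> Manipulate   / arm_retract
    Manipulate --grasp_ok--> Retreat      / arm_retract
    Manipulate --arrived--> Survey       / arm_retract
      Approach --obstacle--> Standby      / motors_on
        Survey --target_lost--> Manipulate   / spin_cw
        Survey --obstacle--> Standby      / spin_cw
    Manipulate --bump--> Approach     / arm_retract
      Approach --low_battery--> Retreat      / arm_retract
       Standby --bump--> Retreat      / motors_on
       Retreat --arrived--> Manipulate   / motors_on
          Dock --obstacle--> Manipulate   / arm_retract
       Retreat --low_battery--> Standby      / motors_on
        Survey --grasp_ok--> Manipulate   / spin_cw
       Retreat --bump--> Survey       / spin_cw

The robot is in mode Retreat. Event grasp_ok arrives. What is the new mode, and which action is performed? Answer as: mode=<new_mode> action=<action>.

mode=Manipulate action=arm_retract

current mode = Retreat; filter table to that mode:
  (Retreat, grasp_ok) → (Manipulate, arm_retract)  ← event matches
  (Retreat, target_lost) → (Survey, spin_cw)
  (Retreat, obstacle) → (Survey, motors_on)
  (Retreat, arrived) → (Manipulate, motors_on)
  (Retreat, low_battery) → (Standby, motors_on)
  (Retreat, bump) → (Survey, spin_cw)
event = grasp_ok selects (Manipulate, arm_retract)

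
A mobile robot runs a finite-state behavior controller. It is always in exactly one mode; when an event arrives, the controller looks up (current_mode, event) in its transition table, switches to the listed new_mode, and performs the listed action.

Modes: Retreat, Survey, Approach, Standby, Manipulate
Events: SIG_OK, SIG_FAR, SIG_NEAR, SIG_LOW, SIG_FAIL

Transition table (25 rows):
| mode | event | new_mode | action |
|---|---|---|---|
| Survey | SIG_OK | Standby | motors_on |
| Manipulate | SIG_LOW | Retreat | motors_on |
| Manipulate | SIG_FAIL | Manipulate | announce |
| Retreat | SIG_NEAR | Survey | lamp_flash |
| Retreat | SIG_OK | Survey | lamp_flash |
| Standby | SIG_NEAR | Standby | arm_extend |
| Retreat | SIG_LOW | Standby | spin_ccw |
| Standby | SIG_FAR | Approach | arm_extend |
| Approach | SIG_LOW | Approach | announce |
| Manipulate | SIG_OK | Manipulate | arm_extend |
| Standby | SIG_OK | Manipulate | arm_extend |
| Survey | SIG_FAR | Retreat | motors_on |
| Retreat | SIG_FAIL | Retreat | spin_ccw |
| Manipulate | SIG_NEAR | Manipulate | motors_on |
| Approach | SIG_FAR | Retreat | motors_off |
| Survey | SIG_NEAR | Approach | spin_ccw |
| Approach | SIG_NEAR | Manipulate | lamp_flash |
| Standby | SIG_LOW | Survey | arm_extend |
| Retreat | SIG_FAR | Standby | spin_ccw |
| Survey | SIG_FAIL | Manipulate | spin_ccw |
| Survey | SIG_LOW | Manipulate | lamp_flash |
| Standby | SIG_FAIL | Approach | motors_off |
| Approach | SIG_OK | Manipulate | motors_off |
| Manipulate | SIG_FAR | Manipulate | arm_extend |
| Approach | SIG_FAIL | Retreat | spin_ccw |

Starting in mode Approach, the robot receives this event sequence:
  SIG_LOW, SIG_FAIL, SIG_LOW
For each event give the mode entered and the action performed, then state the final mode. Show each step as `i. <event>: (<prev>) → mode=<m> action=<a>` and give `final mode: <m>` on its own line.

final mode: Standby

1. SIG_LOW: (Approach) → mode=Approach action=announce
2. SIG_FAIL: (Approach) → mode=Retreat action=spin_ccw
3. SIG_LOW: (Retreat) → mode=Standby action=spin_ccw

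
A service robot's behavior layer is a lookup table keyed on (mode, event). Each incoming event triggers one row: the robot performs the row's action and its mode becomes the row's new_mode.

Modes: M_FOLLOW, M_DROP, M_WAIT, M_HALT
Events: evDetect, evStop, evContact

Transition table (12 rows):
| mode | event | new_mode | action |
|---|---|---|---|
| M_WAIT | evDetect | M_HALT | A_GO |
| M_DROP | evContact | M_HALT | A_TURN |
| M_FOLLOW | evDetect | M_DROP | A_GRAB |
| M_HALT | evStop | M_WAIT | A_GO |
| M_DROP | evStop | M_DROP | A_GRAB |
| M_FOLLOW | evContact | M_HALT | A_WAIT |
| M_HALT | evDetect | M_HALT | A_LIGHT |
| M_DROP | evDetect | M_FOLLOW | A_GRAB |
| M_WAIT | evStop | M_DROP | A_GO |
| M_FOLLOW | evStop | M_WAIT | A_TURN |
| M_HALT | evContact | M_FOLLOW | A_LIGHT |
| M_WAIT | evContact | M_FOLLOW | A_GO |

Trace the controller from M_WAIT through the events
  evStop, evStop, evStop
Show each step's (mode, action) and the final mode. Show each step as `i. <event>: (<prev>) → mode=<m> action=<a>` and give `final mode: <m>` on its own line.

1. evStop: (M_WAIT) → mode=M_DROP action=A_GO
2. evStop: (M_DROP) → mode=M_DROP action=A_GRAB
3. evStop: (M_DROP) → mode=M_DROP action=A_GRAB

final mode: M_DROP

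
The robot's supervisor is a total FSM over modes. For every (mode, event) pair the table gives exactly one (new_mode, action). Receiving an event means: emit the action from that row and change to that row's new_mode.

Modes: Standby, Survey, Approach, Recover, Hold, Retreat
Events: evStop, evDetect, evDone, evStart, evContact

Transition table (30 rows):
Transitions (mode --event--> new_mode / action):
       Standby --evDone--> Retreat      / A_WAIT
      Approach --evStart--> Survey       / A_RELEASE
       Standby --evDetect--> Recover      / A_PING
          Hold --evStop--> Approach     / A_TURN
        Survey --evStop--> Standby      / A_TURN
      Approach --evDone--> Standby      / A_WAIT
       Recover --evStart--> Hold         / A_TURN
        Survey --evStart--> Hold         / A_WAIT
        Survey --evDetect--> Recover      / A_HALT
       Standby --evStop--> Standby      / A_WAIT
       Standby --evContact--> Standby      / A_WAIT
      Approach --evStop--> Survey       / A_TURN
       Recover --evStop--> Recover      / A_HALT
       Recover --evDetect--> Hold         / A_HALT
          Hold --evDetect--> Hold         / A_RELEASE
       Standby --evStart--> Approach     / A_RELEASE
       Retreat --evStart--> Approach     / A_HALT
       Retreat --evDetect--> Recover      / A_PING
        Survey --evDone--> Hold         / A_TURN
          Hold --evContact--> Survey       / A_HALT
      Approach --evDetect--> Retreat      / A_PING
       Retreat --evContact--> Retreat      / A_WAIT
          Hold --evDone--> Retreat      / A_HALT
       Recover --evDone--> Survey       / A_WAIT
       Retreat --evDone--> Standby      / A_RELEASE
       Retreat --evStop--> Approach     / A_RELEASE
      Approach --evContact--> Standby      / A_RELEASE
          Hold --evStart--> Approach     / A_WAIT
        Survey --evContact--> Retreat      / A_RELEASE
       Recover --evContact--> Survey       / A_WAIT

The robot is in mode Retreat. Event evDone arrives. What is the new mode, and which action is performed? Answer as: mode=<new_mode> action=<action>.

current mode = Retreat; filter table to that mode:
  (Retreat, evStart) → (Approach, A_HALT)
  (Retreat, evDetect) → (Recover, A_PING)
  (Retreat, evContact) → (Retreat, A_WAIT)
  (Retreat, evDone) → (Standby, A_RELEASE)  ← event matches
  (Retreat, evStop) → (Approach, A_RELEASE)
event = evDone selects (Standby, A_RELEASE)

mode=Standby action=A_RELEASE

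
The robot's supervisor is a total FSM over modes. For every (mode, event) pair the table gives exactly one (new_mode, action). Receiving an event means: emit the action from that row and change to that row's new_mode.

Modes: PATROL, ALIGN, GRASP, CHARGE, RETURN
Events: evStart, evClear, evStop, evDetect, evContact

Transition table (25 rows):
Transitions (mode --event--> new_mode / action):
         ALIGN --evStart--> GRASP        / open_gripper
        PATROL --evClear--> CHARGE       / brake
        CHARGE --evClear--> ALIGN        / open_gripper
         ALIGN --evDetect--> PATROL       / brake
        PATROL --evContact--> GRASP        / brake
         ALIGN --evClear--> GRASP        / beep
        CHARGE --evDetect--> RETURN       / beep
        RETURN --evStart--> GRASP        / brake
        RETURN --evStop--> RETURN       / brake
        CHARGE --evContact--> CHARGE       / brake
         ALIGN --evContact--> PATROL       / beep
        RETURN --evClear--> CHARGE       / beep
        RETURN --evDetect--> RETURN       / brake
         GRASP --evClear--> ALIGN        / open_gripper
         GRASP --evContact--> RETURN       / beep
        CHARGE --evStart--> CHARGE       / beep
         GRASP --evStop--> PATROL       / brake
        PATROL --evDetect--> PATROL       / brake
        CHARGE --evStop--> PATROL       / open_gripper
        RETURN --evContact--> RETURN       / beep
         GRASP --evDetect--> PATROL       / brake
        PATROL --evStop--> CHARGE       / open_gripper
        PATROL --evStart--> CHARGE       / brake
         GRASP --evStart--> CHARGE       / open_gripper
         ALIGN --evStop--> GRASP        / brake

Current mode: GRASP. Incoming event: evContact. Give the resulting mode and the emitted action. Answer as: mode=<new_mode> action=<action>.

mode=RETURN action=beep

current mode = GRASP; filter table to that mode:
  (GRASP, evClear) → (ALIGN, open_gripper)
  (GRASP, evContact) → (RETURN, beep)  ← event matches
  (GRASP, evStop) → (PATROL, brake)
  (GRASP, evDetect) → (PATROL, brake)
  (GRASP, evStart) → (CHARGE, open_gripper)
event = evContact selects (RETURN, beep)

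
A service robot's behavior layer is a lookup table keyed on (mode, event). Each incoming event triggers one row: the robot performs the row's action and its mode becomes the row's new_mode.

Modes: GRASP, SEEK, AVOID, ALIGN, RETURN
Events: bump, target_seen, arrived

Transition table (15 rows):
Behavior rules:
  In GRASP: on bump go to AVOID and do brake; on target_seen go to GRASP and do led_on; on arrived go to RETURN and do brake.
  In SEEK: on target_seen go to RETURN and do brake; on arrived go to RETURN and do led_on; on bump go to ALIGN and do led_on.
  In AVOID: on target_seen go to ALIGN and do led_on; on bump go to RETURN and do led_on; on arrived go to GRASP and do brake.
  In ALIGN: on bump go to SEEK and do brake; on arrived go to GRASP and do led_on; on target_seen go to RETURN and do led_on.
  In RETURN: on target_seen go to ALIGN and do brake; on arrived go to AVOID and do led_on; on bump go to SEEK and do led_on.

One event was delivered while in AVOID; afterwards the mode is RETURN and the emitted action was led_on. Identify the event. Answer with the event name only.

try bump: (AVOID, bump) → (RETURN, led_on)  ← matches
try target_seen: (AVOID, target_seen) → (ALIGN, led_on)
try arrived: (AVOID, arrived) → (GRASP, brake)

bump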